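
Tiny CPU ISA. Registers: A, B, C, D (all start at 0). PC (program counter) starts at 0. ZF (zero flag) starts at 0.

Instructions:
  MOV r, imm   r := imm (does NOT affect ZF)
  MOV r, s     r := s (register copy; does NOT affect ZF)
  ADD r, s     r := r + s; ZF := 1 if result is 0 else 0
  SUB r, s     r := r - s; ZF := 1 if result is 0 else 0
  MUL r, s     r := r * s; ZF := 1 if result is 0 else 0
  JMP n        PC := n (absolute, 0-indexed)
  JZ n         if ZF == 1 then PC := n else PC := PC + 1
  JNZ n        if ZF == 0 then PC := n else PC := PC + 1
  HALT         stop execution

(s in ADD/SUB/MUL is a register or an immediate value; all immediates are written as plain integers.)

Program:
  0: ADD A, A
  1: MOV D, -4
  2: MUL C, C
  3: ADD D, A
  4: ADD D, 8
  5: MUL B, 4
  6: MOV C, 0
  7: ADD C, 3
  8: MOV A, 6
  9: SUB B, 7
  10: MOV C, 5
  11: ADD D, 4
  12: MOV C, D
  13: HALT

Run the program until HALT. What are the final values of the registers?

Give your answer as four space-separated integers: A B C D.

Answer: 6 -7 8 8

Derivation:
Step 1: PC=0 exec 'ADD A, A'. After: A=0 B=0 C=0 D=0 ZF=1 PC=1
Step 2: PC=1 exec 'MOV D, -4'. After: A=0 B=0 C=0 D=-4 ZF=1 PC=2
Step 3: PC=2 exec 'MUL C, C'. After: A=0 B=0 C=0 D=-4 ZF=1 PC=3
Step 4: PC=3 exec 'ADD D, A'. After: A=0 B=0 C=0 D=-4 ZF=0 PC=4
Step 5: PC=4 exec 'ADD D, 8'. After: A=0 B=0 C=0 D=4 ZF=0 PC=5
Step 6: PC=5 exec 'MUL B, 4'. After: A=0 B=0 C=0 D=4 ZF=1 PC=6
Step 7: PC=6 exec 'MOV C, 0'. After: A=0 B=0 C=0 D=4 ZF=1 PC=7
Step 8: PC=7 exec 'ADD C, 3'. After: A=0 B=0 C=3 D=4 ZF=0 PC=8
Step 9: PC=8 exec 'MOV A, 6'. After: A=6 B=0 C=3 D=4 ZF=0 PC=9
Step 10: PC=9 exec 'SUB B, 7'. After: A=6 B=-7 C=3 D=4 ZF=0 PC=10
Step 11: PC=10 exec 'MOV C, 5'. After: A=6 B=-7 C=5 D=4 ZF=0 PC=11
Step 12: PC=11 exec 'ADD D, 4'. After: A=6 B=-7 C=5 D=8 ZF=0 PC=12
Step 13: PC=12 exec 'MOV C, D'. After: A=6 B=-7 C=8 D=8 ZF=0 PC=13
Step 14: PC=13 exec 'HALT'. After: A=6 B=-7 C=8 D=8 ZF=0 PC=13 HALTED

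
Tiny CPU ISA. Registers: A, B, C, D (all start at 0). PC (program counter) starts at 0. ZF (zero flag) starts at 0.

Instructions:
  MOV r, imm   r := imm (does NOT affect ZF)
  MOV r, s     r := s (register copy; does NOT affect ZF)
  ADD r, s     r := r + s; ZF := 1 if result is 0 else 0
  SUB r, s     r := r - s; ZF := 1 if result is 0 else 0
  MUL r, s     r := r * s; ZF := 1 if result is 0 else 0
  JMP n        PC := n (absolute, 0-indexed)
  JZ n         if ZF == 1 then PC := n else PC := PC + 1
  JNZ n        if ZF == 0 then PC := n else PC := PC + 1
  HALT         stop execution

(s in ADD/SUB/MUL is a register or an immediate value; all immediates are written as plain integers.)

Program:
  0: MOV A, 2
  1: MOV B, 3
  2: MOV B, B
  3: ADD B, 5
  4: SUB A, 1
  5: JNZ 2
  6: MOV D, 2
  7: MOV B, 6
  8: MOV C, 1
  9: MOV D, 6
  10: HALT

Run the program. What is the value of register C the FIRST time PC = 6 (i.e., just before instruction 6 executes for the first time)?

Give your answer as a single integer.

Step 1: PC=0 exec 'MOV A, 2'. After: A=2 B=0 C=0 D=0 ZF=0 PC=1
Step 2: PC=1 exec 'MOV B, 3'. After: A=2 B=3 C=0 D=0 ZF=0 PC=2
Step 3: PC=2 exec 'MOV B, B'. After: A=2 B=3 C=0 D=0 ZF=0 PC=3
Step 4: PC=3 exec 'ADD B, 5'. After: A=2 B=8 C=0 D=0 ZF=0 PC=4
Step 5: PC=4 exec 'SUB A, 1'. After: A=1 B=8 C=0 D=0 ZF=0 PC=5
Step 6: PC=5 exec 'JNZ 2'. After: A=1 B=8 C=0 D=0 ZF=0 PC=2
Step 7: PC=2 exec 'MOV B, B'. After: A=1 B=8 C=0 D=0 ZF=0 PC=3
Step 8: PC=3 exec 'ADD B, 5'. After: A=1 B=13 C=0 D=0 ZF=0 PC=4
Step 9: PC=4 exec 'SUB A, 1'. After: A=0 B=13 C=0 D=0 ZF=1 PC=5
Step 10: PC=5 exec 'JNZ 2'. After: A=0 B=13 C=0 D=0 ZF=1 PC=6
First time PC=6: C=0

0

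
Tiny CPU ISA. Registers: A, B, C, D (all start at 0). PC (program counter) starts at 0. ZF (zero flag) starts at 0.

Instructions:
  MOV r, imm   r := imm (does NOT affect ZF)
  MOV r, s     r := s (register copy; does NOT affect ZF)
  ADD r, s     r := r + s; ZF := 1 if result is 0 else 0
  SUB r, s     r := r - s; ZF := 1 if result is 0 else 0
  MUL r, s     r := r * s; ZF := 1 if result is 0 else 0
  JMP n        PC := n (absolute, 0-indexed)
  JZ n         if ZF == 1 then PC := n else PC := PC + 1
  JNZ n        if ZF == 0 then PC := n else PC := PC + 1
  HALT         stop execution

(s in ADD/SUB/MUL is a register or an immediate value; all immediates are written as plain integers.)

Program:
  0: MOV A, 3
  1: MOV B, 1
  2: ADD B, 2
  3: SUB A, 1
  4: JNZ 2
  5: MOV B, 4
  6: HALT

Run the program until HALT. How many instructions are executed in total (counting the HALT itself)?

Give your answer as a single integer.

Step 1: PC=0 exec 'MOV A, 3'. After: A=3 B=0 C=0 D=0 ZF=0 PC=1
Step 2: PC=1 exec 'MOV B, 1'. After: A=3 B=1 C=0 D=0 ZF=0 PC=2
Step 3: PC=2 exec 'ADD B, 2'. After: A=3 B=3 C=0 D=0 ZF=0 PC=3
Step 4: PC=3 exec 'SUB A, 1'. After: A=2 B=3 C=0 D=0 ZF=0 PC=4
Step 5: PC=4 exec 'JNZ 2'. After: A=2 B=3 C=0 D=0 ZF=0 PC=2
Step 6: PC=2 exec 'ADD B, 2'. After: A=2 B=5 C=0 D=0 ZF=0 PC=3
Step 7: PC=3 exec 'SUB A, 1'. After: A=1 B=5 C=0 D=0 ZF=0 PC=4
Step 8: PC=4 exec 'JNZ 2'. After: A=1 B=5 C=0 D=0 ZF=0 PC=2
Step 9: PC=2 exec 'ADD B, 2'. After: A=1 B=7 C=0 D=0 ZF=0 PC=3
Step 10: PC=3 exec 'SUB A, 1'. After: A=0 B=7 C=0 D=0 ZF=1 PC=4
Step 11: PC=4 exec 'JNZ 2'. After: A=0 B=7 C=0 D=0 ZF=1 PC=5
Step 12: PC=5 exec 'MOV B, 4'. After: A=0 B=4 C=0 D=0 ZF=1 PC=6
Step 13: PC=6 exec 'HALT'. After: A=0 B=4 C=0 D=0 ZF=1 PC=6 HALTED
Total instructions executed: 13

Answer: 13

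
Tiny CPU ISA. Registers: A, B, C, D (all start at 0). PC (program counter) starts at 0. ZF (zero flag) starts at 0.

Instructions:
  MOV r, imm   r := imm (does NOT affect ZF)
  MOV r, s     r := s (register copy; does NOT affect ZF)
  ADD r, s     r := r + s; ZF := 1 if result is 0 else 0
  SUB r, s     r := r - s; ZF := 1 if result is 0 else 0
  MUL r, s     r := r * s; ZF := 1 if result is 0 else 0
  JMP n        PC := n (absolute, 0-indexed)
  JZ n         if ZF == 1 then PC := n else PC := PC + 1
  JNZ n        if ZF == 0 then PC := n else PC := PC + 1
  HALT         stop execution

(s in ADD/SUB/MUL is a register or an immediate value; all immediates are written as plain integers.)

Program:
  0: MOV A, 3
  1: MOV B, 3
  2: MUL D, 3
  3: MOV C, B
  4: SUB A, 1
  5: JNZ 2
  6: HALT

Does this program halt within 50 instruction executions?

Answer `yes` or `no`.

Step 1: PC=0 exec 'MOV A, 3'. After: A=3 B=0 C=0 D=0 ZF=0 PC=1
Step 2: PC=1 exec 'MOV B, 3'. After: A=3 B=3 C=0 D=0 ZF=0 PC=2
Step 3: PC=2 exec 'MUL D, 3'. After: A=3 B=3 C=0 D=0 ZF=1 PC=3
Step 4: PC=3 exec 'MOV C, B'. After: A=3 B=3 C=3 D=0 ZF=1 PC=4
Step 5: PC=4 exec 'SUB A, 1'. After: A=2 B=3 C=3 D=0 ZF=0 PC=5
Step 6: PC=5 exec 'JNZ 2'. After: A=2 B=3 C=3 D=0 ZF=0 PC=2
Step 7: PC=2 exec 'MUL D, 3'. After: A=2 B=3 C=3 D=0 ZF=1 PC=3
Step 8: PC=3 exec 'MOV C, B'. After: A=2 B=3 C=3 D=0 ZF=1 PC=4
Step 9: PC=4 exec 'SUB A, 1'. After: A=1 B=3 C=3 D=0 ZF=0 PC=5
Step 10: PC=5 exec 'JNZ 2'. After: A=1 B=3 C=3 D=0 ZF=0 PC=2
Step 11: PC=2 exec 'MUL D, 3'. After: A=1 B=3 C=3 D=0 ZF=1 PC=3
Step 12: PC=3 exec 'MOV C, B'. After: A=1 B=3 C=3 D=0 ZF=1 PC=4
Step 13: PC=4 exec 'SUB A, 1'. After: A=0 B=3 C=3 D=0 ZF=1 PC=5
Step 14: PC=5 exec 'JNZ 2'. After: A=0 B=3 C=3 D=0 ZF=1 PC=6
Step 15: PC=6 exec 'HALT'. After: A=0 B=3 C=3 D=0 ZF=1 PC=6 HALTED

Answer: yes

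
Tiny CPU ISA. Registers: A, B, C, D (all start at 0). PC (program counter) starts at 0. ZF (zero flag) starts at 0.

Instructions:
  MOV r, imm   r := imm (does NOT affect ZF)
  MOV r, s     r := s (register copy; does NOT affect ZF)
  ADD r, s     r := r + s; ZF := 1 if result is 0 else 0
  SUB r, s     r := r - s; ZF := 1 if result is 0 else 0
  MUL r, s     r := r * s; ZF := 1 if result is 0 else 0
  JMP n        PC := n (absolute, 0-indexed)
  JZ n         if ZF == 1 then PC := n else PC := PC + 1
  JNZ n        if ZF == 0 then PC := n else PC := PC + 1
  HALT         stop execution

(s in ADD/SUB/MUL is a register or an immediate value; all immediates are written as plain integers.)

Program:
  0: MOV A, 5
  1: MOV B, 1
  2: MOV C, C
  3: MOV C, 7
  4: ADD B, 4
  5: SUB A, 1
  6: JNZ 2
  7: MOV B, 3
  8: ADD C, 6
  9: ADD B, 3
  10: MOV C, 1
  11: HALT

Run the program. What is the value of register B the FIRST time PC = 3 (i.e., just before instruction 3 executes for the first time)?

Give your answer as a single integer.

Step 1: PC=0 exec 'MOV A, 5'. After: A=5 B=0 C=0 D=0 ZF=0 PC=1
Step 2: PC=1 exec 'MOV B, 1'. After: A=5 B=1 C=0 D=0 ZF=0 PC=2
Step 3: PC=2 exec 'MOV C, C'. After: A=5 B=1 C=0 D=0 ZF=0 PC=3
First time PC=3: B=1

1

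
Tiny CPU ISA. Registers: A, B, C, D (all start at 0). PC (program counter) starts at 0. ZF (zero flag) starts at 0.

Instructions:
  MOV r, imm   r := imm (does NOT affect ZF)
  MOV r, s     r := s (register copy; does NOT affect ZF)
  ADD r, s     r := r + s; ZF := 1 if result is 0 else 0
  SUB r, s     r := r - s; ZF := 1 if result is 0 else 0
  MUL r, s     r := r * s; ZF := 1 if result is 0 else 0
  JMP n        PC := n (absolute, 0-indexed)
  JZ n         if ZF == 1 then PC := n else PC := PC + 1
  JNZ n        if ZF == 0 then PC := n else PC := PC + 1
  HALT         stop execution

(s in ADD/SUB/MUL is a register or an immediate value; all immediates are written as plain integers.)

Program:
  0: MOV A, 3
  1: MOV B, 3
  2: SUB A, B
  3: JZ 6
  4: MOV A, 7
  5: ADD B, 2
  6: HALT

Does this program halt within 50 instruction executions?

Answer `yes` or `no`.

Step 1: PC=0 exec 'MOV A, 3'. After: A=3 B=0 C=0 D=0 ZF=0 PC=1
Step 2: PC=1 exec 'MOV B, 3'. After: A=3 B=3 C=0 D=0 ZF=0 PC=2
Step 3: PC=2 exec 'SUB A, B'. After: A=0 B=3 C=0 D=0 ZF=1 PC=3
Step 4: PC=3 exec 'JZ 6'. After: A=0 B=3 C=0 D=0 ZF=1 PC=6
Step 5: PC=6 exec 'HALT'. After: A=0 B=3 C=0 D=0 ZF=1 PC=6 HALTED

Answer: yes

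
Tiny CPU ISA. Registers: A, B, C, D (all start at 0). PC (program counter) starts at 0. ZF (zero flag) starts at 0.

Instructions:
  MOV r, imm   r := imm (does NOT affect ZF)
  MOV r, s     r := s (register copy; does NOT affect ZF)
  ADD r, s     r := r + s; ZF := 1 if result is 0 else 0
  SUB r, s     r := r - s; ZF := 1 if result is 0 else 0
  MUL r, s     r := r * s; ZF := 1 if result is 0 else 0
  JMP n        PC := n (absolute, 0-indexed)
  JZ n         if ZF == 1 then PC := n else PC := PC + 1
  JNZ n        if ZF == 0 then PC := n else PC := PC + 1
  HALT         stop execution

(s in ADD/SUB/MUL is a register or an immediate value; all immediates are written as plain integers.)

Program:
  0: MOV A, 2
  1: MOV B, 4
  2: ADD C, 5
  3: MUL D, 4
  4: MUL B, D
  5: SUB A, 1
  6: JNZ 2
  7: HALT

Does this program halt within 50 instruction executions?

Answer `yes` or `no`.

Step 1: PC=0 exec 'MOV A, 2'. After: A=2 B=0 C=0 D=0 ZF=0 PC=1
Step 2: PC=1 exec 'MOV B, 4'. After: A=2 B=4 C=0 D=0 ZF=0 PC=2
Step 3: PC=2 exec 'ADD C, 5'. After: A=2 B=4 C=5 D=0 ZF=0 PC=3
Step 4: PC=3 exec 'MUL D, 4'. After: A=2 B=4 C=5 D=0 ZF=1 PC=4
Step 5: PC=4 exec 'MUL B, D'. After: A=2 B=0 C=5 D=0 ZF=1 PC=5
Step 6: PC=5 exec 'SUB A, 1'. After: A=1 B=0 C=5 D=0 ZF=0 PC=6
Step 7: PC=6 exec 'JNZ 2'. After: A=1 B=0 C=5 D=0 ZF=0 PC=2
Step 8: PC=2 exec 'ADD C, 5'. After: A=1 B=0 C=10 D=0 ZF=0 PC=3
Step 9: PC=3 exec 'MUL D, 4'. After: A=1 B=0 C=10 D=0 ZF=1 PC=4
Step 10: PC=4 exec 'MUL B, D'. After: A=1 B=0 C=10 D=0 ZF=1 PC=5
Step 11: PC=5 exec 'SUB A, 1'. After: A=0 B=0 C=10 D=0 ZF=1 PC=6
Step 12: PC=6 exec 'JNZ 2'. After: A=0 B=0 C=10 D=0 ZF=1 PC=7
Step 13: PC=7 exec 'HALT'. After: A=0 B=0 C=10 D=0 ZF=1 PC=7 HALTED

Answer: yes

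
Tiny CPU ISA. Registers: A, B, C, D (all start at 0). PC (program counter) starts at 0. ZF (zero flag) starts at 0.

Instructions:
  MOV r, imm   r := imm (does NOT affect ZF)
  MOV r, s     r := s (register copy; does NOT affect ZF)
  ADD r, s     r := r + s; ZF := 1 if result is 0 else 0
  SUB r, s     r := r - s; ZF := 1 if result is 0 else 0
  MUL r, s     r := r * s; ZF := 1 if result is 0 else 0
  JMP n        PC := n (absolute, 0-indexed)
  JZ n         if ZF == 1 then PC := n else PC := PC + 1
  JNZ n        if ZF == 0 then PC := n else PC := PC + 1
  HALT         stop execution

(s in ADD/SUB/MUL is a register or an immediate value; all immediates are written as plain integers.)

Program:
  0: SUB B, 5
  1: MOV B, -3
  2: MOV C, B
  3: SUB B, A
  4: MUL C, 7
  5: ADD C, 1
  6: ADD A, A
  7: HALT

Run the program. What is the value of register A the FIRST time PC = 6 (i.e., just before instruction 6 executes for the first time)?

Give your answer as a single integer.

Step 1: PC=0 exec 'SUB B, 5'. After: A=0 B=-5 C=0 D=0 ZF=0 PC=1
Step 2: PC=1 exec 'MOV B, -3'. After: A=0 B=-3 C=0 D=0 ZF=0 PC=2
Step 3: PC=2 exec 'MOV C, B'. After: A=0 B=-3 C=-3 D=0 ZF=0 PC=3
Step 4: PC=3 exec 'SUB B, A'. After: A=0 B=-3 C=-3 D=0 ZF=0 PC=4
Step 5: PC=4 exec 'MUL C, 7'. After: A=0 B=-3 C=-21 D=0 ZF=0 PC=5
Step 6: PC=5 exec 'ADD C, 1'. After: A=0 B=-3 C=-20 D=0 ZF=0 PC=6
First time PC=6: A=0

0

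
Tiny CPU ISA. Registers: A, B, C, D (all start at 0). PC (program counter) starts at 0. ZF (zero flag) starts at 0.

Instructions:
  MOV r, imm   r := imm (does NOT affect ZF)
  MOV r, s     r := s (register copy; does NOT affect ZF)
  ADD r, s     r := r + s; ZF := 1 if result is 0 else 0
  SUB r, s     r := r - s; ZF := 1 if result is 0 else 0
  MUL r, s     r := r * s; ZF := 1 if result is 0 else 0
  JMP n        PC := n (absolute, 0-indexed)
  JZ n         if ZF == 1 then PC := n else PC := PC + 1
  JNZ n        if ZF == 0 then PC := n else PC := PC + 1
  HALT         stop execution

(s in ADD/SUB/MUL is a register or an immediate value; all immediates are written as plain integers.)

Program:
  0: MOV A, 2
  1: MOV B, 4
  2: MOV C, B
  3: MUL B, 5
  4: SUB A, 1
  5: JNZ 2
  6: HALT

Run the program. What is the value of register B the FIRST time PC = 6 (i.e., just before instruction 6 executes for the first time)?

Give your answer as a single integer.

Step 1: PC=0 exec 'MOV A, 2'. After: A=2 B=0 C=0 D=0 ZF=0 PC=1
Step 2: PC=1 exec 'MOV B, 4'. After: A=2 B=4 C=0 D=0 ZF=0 PC=2
Step 3: PC=2 exec 'MOV C, B'. After: A=2 B=4 C=4 D=0 ZF=0 PC=3
Step 4: PC=3 exec 'MUL B, 5'. After: A=2 B=20 C=4 D=0 ZF=0 PC=4
Step 5: PC=4 exec 'SUB A, 1'. After: A=1 B=20 C=4 D=0 ZF=0 PC=5
Step 6: PC=5 exec 'JNZ 2'. After: A=1 B=20 C=4 D=0 ZF=0 PC=2
Step 7: PC=2 exec 'MOV C, B'. After: A=1 B=20 C=20 D=0 ZF=0 PC=3
Step 8: PC=3 exec 'MUL B, 5'. After: A=1 B=100 C=20 D=0 ZF=0 PC=4
Step 9: PC=4 exec 'SUB A, 1'. After: A=0 B=100 C=20 D=0 ZF=1 PC=5
Step 10: PC=5 exec 'JNZ 2'. After: A=0 B=100 C=20 D=0 ZF=1 PC=6
First time PC=6: B=100

100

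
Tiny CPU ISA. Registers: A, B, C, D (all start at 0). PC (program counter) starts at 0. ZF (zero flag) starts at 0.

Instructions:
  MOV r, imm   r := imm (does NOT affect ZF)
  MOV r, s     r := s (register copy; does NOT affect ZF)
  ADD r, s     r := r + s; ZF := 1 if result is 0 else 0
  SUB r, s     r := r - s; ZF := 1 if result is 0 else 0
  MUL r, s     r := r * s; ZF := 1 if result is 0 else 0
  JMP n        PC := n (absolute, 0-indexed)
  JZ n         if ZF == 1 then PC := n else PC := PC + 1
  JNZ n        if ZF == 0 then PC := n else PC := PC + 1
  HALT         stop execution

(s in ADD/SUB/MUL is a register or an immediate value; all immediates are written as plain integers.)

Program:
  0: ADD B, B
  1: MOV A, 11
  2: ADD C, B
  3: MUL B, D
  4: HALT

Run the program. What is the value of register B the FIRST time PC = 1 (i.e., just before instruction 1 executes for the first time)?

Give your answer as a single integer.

Step 1: PC=0 exec 'ADD B, B'. After: A=0 B=0 C=0 D=0 ZF=1 PC=1
First time PC=1: B=0

0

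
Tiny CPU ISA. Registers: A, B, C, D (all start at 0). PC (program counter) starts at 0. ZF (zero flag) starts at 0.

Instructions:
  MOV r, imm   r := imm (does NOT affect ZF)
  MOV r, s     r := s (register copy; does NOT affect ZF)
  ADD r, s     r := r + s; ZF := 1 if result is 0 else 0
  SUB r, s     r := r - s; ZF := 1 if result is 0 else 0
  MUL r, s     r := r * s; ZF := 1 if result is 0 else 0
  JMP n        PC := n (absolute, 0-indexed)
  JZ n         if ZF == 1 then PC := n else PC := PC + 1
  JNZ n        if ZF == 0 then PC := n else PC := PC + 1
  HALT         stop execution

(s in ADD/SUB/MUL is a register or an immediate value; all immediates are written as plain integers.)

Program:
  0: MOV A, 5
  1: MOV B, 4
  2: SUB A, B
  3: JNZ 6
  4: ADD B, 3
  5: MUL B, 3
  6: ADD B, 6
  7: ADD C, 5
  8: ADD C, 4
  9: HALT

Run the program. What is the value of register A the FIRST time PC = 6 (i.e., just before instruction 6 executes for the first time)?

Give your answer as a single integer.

Step 1: PC=0 exec 'MOV A, 5'. After: A=5 B=0 C=0 D=0 ZF=0 PC=1
Step 2: PC=1 exec 'MOV B, 4'. After: A=5 B=4 C=0 D=0 ZF=0 PC=2
Step 3: PC=2 exec 'SUB A, B'. After: A=1 B=4 C=0 D=0 ZF=0 PC=3
Step 4: PC=3 exec 'JNZ 6'. After: A=1 B=4 C=0 D=0 ZF=0 PC=6
First time PC=6: A=1

1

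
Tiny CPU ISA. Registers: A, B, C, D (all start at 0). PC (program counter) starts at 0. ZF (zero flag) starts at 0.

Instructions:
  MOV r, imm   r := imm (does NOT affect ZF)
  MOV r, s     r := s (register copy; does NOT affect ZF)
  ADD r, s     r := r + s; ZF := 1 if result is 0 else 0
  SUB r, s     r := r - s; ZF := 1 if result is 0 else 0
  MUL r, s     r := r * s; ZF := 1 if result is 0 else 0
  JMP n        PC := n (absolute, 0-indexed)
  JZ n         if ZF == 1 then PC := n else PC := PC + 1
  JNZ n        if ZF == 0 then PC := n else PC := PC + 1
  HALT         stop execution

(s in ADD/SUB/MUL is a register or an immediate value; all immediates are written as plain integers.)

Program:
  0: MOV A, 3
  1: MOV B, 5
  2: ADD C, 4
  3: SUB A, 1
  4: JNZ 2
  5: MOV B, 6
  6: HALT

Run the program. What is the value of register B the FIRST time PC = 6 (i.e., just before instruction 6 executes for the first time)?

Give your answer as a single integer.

Step 1: PC=0 exec 'MOV A, 3'. After: A=3 B=0 C=0 D=0 ZF=0 PC=1
Step 2: PC=1 exec 'MOV B, 5'. After: A=3 B=5 C=0 D=0 ZF=0 PC=2
Step 3: PC=2 exec 'ADD C, 4'. After: A=3 B=5 C=4 D=0 ZF=0 PC=3
Step 4: PC=3 exec 'SUB A, 1'. After: A=2 B=5 C=4 D=0 ZF=0 PC=4
Step 5: PC=4 exec 'JNZ 2'. After: A=2 B=5 C=4 D=0 ZF=0 PC=2
Step 6: PC=2 exec 'ADD C, 4'. After: A=2 B=5 C=8 D=0 ZF=0 PC=3
Step 7: PC=3 exec 'SUB A, 1'. After: A=1 B=5 C=8 D=0 ZF=0 PC=4
Step 8: PC=4 exec 'JNZ 2'. After: A=1 B=5 C=8 D=0 ZF=0 PC=2
Step 9: PC=2 exec 'ADD C, 4'. After: A=1 B=5 C=12 D=0 ZF=0 PC=3
Step 10: PC=3 exec 'SUB A, 1'. After: A=0 B=5 C=12 D=0 ZF=1 PC=4
Step 11: PC=4 exec 'JNZ 2'. After: A=0 B=5 C=12 D=0 ZF=1 PC=5
Step 12: PC=5 exec 'MOV B, 6'. After: A=0 B=6 C=12 D=0 ZF=1 PC=6
First time PC=6: B=6

6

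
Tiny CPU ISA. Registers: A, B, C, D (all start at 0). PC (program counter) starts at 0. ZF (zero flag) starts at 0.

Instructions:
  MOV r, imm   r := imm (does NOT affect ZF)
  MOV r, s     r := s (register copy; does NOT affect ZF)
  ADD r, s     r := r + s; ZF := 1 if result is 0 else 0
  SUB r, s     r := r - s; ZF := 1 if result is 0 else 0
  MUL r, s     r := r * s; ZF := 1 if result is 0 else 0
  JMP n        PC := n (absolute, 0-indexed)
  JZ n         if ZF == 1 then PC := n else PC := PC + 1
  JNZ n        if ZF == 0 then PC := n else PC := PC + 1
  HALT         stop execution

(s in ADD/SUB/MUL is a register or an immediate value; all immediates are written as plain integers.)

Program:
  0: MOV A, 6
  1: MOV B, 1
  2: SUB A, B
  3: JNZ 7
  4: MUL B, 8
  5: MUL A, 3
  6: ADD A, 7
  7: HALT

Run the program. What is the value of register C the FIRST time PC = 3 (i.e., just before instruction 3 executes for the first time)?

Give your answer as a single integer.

Step 1: PC=0 exec 'MOV A, 6'. After: A=6 B=0 C=0 D=0 ZF=0 PC=1
Step 2: PC=1 exec 'MOV B, 1'. After: A=6 B=1 C=0 D=0 ZF=0 PC=2
Step 3: PC=2 exec 'SUB A, B'. After: A=5 B=1 C=0 D=0 ZF=0 PC=3
First time PC=3: C=0

0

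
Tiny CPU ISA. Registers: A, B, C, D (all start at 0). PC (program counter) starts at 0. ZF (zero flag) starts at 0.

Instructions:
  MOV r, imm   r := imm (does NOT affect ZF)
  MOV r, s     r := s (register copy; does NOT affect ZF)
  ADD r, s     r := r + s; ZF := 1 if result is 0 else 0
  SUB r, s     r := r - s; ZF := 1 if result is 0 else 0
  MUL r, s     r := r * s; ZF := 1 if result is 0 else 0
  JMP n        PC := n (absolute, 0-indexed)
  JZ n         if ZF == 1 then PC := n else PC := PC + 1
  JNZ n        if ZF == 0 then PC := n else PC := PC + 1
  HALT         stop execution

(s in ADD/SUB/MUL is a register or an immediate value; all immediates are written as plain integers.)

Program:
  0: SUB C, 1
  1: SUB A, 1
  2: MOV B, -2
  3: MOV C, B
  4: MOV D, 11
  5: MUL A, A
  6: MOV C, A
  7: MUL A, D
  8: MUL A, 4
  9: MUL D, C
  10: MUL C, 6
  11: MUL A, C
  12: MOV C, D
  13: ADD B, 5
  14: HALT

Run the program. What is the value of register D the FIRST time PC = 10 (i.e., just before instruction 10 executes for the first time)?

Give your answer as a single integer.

Step 1: PC=0 exec 'SUB C, 1'. After: A=0 B=0 C=-1 D=0 ZF=0 PC=1
Step 2: PC=1 exec 'SUB A, 1'. After: A=-1 B=0 C=-1 D=0 ZF=0 PC=2
Step 3: PC=2 exec 'MOV B, -2'. After: A=-1 B=-2 C=-1 D=0 ZF=0 PC=3
Step 4: PC=3 exec 'MOV C, B'. After: A=-1 B=-2 C=-2 D=0 ZF=0 PC=4
Step 5: PC=4 exec 'MOV D, 11'. After: A=-1 B=-2 C=-2 D=11 ZF=0 PC=5
Step 6: PC=5 exec 'MUL A, A'. After: A=1 B=-2 C=-2 D=11 ZF=0 PC=6
Step 7: PC=6 exec 'MOV C, A'. After: A=1 B=-2 C=1 D=11 ZF=0 PC=7
Step 8: PC=7 exec 'MUL A, D'. After: A=11 B=-2 C=1 D=11 ZF=0 PC=8
Step 9: PC=8 exec 'MUL A, 4'. After: A=44 B=-2 C=1 D=11 ZF=0 PC=9
Step 10: PC=9 exec 'MUL D, C'. After: A=44 B=-2 C=1 D=11 ZF=0 PC=10
First time PC=10: D=11

11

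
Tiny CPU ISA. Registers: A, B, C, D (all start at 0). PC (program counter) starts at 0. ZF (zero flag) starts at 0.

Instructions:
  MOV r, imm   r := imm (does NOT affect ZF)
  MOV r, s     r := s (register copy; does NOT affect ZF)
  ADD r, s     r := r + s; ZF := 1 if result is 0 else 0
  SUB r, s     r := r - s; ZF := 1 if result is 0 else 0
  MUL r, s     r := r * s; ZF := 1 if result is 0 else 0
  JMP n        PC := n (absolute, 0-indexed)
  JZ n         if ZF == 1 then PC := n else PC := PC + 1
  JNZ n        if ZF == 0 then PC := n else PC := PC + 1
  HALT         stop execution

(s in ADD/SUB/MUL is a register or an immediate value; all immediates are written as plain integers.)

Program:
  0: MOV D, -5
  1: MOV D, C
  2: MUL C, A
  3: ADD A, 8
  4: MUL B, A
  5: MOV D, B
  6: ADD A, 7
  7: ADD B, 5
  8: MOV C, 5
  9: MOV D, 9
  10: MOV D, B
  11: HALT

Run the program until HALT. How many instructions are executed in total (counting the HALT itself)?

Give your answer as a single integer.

Step 1: PC=0 exec 'MOV D, -5'. After: A=0 B=0 C=0 D=-5 ZF=0 PC=1
Step 2: PC=1 exec 'MOV D, C'. After: A=0 B=0 C=0 D=0 ZF=0 PC=2
Step 3: PC=2 exec 'MUL C, A'. After: A=0 B=0 C=0 D=0 ZF=1 PC=3
Step 4: PC=3 exec 'ADD A, 8'. After: A=8 B=0 C=0 D=0 ZF=0 PC=4
Step 5: PC=4 exec 'MUL B, A'. After: A=8 B=0 C=0 D=0 ZF=1 PC=5
Step 6: PC=5 exec 'MOV D, B'. After: A=8 B=0 C=0 D=0 ZF=1 PC=6
Step 7: PC=6 exec 'ADD A, 7'. After: A=15 B=0 C=0 D=0 ZF=0 PC=7
Step 8: PC=7 exec 'ADD B, 5'. After: A=15 B=5 C=0 D=0 ZF=0 PC=8
Step 9: PC=8 exec 'MOV C, 5'. After: A=15 B=5 C=5 D=0 ZF=0 PC=9
Step 10: PC=9 exec 'MOV D, 9'. After: A=15 B=5 C=5 D=9 ZF=0 PC=10
Step 11: PC=10 exec 'MOV D, B'. After: A=15 B=5 C=5 D=5 ZF=0 PC=11
Step 12: PC=11 exec 'HALT'. After: A=15 B=5 C=5 D=5 ZF=0 PC=11 HALTED
Total instructions executed: 12

Answer: 12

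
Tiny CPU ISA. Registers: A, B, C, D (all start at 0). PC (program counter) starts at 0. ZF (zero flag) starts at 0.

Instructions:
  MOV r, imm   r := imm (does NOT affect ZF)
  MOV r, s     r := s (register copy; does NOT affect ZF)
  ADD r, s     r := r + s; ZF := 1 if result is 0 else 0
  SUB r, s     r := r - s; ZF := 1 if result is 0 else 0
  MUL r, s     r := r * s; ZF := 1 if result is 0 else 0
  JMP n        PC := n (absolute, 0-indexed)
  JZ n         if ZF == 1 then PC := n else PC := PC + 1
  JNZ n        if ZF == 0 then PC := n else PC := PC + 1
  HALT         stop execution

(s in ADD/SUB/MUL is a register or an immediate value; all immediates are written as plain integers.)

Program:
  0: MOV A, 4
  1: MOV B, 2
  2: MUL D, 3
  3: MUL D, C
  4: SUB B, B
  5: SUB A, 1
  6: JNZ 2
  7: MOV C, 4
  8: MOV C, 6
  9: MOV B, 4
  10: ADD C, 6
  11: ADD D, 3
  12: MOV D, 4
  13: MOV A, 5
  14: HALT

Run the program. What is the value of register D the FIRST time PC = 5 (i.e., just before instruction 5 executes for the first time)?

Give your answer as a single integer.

Step 1: PC=0 exec 'MOV A, 4'. After: A=4 B=0 C=0 D=0 ZF=0 PC=1
Step 2: PC=1 exec 'MOV B, 2'. After: A=4 B=2 C=0 D=0 ZF=0 PC=2
Step 3: PC=2 exec 'MUL D, 3'. After: A=4 B=2 C=0 D=0 ZF=1 PC=3
Step 4: PC=3 exec 'MUL D, C'. After: A=4 B=2 C=0 D=0 ZF=1 PC=4
Step 5: PC=4 exec 'SUB B, B'. After: A=4 B=0 C=0 D=0 ZF=1 PC=5
First time PC=5: D=0

0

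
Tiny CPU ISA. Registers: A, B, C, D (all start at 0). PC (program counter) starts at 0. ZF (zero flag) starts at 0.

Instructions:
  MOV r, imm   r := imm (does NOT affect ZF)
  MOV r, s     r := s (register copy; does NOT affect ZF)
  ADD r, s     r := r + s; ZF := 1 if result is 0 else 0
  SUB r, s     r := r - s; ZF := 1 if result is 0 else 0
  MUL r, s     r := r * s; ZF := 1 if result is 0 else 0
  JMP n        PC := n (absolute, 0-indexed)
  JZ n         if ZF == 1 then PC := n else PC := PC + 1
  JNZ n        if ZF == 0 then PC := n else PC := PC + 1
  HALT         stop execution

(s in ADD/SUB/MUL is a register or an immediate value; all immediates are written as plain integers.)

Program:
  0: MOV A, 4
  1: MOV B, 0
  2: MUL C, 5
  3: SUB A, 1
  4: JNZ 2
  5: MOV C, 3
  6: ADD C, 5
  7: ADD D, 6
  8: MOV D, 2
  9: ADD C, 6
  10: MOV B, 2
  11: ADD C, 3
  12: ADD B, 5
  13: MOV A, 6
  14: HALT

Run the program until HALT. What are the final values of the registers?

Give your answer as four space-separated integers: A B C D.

Answer: 6 7 17 2

Derivation:
Step 1: PC=0 exec 'MOV A, 4'. After: A=4 B=0 C=0 D=0 ZF=0 PC=1
Step 2: PC=1 exec 'MOV B, 0'. After: A=4 B=0 C=0 D=0 ZF=0 PC=2
Step 3: PC=2 exec 'MUL C, 5'. After: A=4 B=0 C=0 D=0 ZF=1 PC=3
Step 4: PC=3 exec 'SUB A, 1'. After: A=3 B=0 C=0 D=0 ZF=0 PC=4
Step 5: PC=4 exec 'JNZ 2'. After: A=3 B=0 C=0 D=0 ZF=0 PC=2
Step 6: PC=2 exec 'MUL C, 5'. After: A=3 B=0 C=0 D=0 ZF=1 PC=3
Step 7: PC=3 exec 'SUB A, 1'. After: A=2 B=0 C=0 D=0 ZF=0 PC=4
Step 8: PC=4 exec 'JNZ 2'. After: A=2 B=0 C=0 D=0 ZF=0 PC=2
Step 9: PC=2 exec 'MUL C, 5'. After: A=2 B=0 C=0 D=0 ZF=1 PC=3
Step 10: PC=3 exec 'SUB A, 1'. After: A=1 B=0 C=0 D=0 ZF=0 PC=4
Step 11: PC=4 exec 'JNZ 2'. After: A=1 B=0 C=0 D=0 ZF=0 PC=2
Step 12: PC=2 exec 'MUL C, 5'. After: A=1 B=0 C=0 D=0 ZF=1 PC=3
Step 13: PC=3 exec 'SUB A, 1'. After: A=0 B=0 C=0 D=0 ZF=1 PC=4
Step 14: PC=4 exec 'JNZ 2'. After: A=0 B=0 C=0 D=0 ZF=1 PC=5
Step 15: PC=5 exec 'MOV C, 3'. After: A=0 B=0 C=3 D=0 ZF=1 PC=6
Step 16: PC=6 exec 'ADD C, 5'. After: A=0 B=0 C=8 D=0 ZF=0 PC=7
Step 17: PC=7 exec 'ADD D, 6'. After: A=0 B=0 C=8 D=6 ZF=0 PC=8
Step 18: PC=8 exec 'MOV D, 2'. After: A=0 B=0 C=8 D=2 ZF=0 PC=9
Step 19: PC=9 exec 'ADD C, 6'. After: A=0 B=0 C=14 D=2 ZF=0 PC=10
Step 20: PC=10 exec 'MOV B, 2'. After: A=0 B=2 C=14 D=2 ZF=0 PC=11
Step 21: PC=11 exec 'ADD C, 3'. After: A=0 B=2 C=17 D=2 ZF=0 PC=12
Step 22: PC=12 exec 'ADD B, 5'. After: A=0 B=7 C=17 D=2 ZF=0 PC=13
Step 23: PC=13 exec 'MOV A, 6'. After: A=6 B=7 C=17 D=2 ZF=0 PC=14
Step 24: PC=14 exec 'HALT'. After: A=6 B=7 C=17 D=2 ZF=0 PC=14 HALTED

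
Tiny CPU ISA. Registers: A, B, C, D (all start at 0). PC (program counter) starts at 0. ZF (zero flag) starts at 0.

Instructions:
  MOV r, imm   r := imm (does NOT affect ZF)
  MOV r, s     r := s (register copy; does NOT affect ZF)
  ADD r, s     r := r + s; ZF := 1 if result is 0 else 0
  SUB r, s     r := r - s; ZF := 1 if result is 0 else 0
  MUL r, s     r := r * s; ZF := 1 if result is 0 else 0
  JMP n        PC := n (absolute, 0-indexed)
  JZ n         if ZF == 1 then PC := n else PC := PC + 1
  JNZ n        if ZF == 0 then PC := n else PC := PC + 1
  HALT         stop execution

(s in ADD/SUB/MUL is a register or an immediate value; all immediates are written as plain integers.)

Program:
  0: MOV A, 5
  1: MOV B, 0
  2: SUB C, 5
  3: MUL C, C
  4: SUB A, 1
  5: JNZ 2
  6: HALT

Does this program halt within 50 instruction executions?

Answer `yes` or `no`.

Answer: yes

Derivation:
Step 1: PC=0 exec 'MOV A, 5'. After: A=5 B=0 C=0 D=0 ZF=0 PC=1
Step 2: PC=1 exec 'MOV B, 0'. After: A=5 B=0 C=0 D=0 ZF=0 PC=2
Step 3: PC=2 exec 'SUB C, 5'. After: A=5 B=0 C=-5 D=0 ZF=0 PC=3
Step 4: PC=3 exec 'MUL C, C'. After: A=5 B=0 C=25 D=0 ZF=0 PC=4
Step 5: PC=4 exec 'SUB A, 1'. After: A=4 B=0 C=25 D=0 ZF=0 PC=5
Step 6: PC=5 exec 'JNZ 2'. After: A=4 B=0 C=25 D=0 ZF=0 PC=2
Step 7: PC=2 exec 'SUB C, 5'. After: A=4 B=0 C=20 D=0 ZF=0 PC=3
Step 8: PC=3 exec 'MUL C, C'. After: A=4 B=0 C=400 D=0 ZF=0 PC=4
Step 9: PC=4 exec 'SUB A, 1'. After: A=3 B=0 C=400 D=0 ZF=0 PC=5
Step 10: PC=5 exec 'JNZ 2'. After: A=3 B=0 C=400 D=0 ZF=0 PC=2
Step 11: PC=2 exec 'SUB C, 5'. After: A=3 B=0 C=395 D=0 ZF=0 PC=3
Step 12: PC=3 exec 'MUL C, C'. After: A=3 B=0 C=156025 D=0 ZF=0 PC=4
Step 13: PC=4 exec 'SUB A, 1'. After: A=2 B=0 C=156025 D=0 ZF=0 PC=5
Step 14: PC=5 exec 'JNZ 2'. After: A=2 B=0 C=156025 D=0 ZF=0 PC=2
Step 15: PC=2 exec 'SUB C, 5'. After: A=2 B=0 C=156020 D=0 ZF=0 PC=3
Step 16: PC=3 exec 'MUL C, C'. After: A=2 B=0 C=24342240400 D=0 ZF=0 PC=4
Step 17: PC=4 exec 'SUB A, 1'. After: A=1 B=0 C=24342240400 D=0 ZF=0 PC=5
Step 18: PC=5 exec 'JNZ 2'. After: A=1 B=0 C=24342240400 D=0 ZF=0 PC=2
Step 19: PC=2 exec 'SUB C, 5'. After: A=1 B=0 C=24342240395 D=0 ZF=0 PC=3
Step 20: PC=3 exec 'MUL C, C'. After: A=1 B=0 C=592544667447969756025 D=0 ZF=0 PC=4
Step 21: PC=4 exec 'SUB A, 1'. After: A=0 B=0 C=592544667447969756025 D=0 ZF=1 PC=5
Step 22: PC=5 exec 'JNZ 2'. After: A=0 B=0 C=592544667447969756025 D=0 ZF=1 PC=6
Step 23: PC=6 exec 'HALT'. After: A=0 B=0 C=592544667447969756025 D=0 ZF=1 PC=6 HALTED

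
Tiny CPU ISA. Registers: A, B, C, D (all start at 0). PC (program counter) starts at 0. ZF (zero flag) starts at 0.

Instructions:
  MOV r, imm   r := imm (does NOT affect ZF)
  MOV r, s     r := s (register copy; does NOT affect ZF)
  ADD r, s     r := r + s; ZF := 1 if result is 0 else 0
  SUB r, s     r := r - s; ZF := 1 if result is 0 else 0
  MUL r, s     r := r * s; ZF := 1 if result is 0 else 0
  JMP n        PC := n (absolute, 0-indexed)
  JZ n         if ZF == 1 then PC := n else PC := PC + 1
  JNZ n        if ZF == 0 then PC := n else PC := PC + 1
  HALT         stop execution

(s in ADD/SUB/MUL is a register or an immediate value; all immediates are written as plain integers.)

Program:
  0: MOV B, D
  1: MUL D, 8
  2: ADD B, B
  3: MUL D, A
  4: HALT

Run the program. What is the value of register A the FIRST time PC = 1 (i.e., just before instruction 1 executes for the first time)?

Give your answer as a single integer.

Step 1: PC=0 exec 'MOV B, D'. After: A=0 B=0 C=0 D=0 ZF=0 PC=1
First time PC=1: A=0

0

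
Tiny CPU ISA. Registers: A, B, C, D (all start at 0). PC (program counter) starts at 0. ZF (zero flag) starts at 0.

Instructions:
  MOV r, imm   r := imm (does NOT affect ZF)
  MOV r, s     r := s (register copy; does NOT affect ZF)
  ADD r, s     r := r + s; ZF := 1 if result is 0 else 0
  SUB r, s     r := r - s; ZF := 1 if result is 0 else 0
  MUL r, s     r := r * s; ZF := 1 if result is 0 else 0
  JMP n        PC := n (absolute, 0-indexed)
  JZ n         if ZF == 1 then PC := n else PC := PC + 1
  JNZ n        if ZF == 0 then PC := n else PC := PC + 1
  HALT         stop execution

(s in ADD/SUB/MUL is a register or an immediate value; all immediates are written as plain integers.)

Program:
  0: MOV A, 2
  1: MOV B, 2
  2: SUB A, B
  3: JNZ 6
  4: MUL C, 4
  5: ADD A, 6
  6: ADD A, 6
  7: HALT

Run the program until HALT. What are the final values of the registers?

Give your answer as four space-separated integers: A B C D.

Step 1: PC=0 exec 'MOV A, 2'. After: A=2 B=0 C=0 D=0 ZF=0 PC=1
Step 2: PC=1 exec 'MOV B, 2'. After: A=2 B=2 C=0 D=0 ZF=0 PC=2
Step 3: PC=2 exec 'SUB A, B'. After: A=0 B=2 C=0 D=0 ZF=1 PC=3
Step 4: PC=3 exec 'JNZ 6'. After: A=0 B=2 C=0 D=0 ZF=1 PC=4
Step 5: PC=4 exec 'MUL C, 4'. After: A=0 B=2 C=0 D=0 ZF=1 PC=5
Step 6: PC=5 exec 'ADD A, 6'. After: A=6 B=2 C=0 D=0 ZF=0 PC=6
Step 7: PC=6 exec 'ADD A, 6'. After: A=12 B=2 C=0 D=0 ZF=0 PC=7
Step 8: PC=7 exec 'HALT'. After: A=12 B=2 C=0 D=0 ZF=0 PC=7 HALTED

Answer: 12 2 0 0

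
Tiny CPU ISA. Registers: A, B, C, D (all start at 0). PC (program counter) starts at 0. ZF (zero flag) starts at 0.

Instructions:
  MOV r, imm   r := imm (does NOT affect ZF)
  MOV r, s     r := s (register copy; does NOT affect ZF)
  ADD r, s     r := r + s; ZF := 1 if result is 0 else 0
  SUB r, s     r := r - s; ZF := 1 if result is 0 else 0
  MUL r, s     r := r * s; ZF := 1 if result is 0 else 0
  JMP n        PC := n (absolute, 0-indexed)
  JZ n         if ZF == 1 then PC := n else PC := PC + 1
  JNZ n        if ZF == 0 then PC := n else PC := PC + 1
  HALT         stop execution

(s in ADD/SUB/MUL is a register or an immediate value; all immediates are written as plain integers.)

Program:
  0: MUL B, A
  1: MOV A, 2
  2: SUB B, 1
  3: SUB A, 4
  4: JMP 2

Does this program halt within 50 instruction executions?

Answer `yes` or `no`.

Step 1: PC=0 exec 'MUL B, A'. After: A=0 B=0 C=0 D=0 ZF=1 PC=1
Step 2: PC=1 exec 'MOV A, 2'. After: A=2 B=0 C=0 D=0 ZF=1 PC=2
Step 3: PC=2 exec 'SUB B, 1'. After: A=2 B=-1 C=0 D=0 ZF=0 PC=3
Step 4: PC=3 exec 'SUB A, 4'. After: A=-2 B=-1 C=0 D=0 ZF=0 PC=4
Step 5: PC=4 exec 'JMP 2'. After: A=-2 B=-1 C=0 D=0 ZF=0 PC=2
Step 6: PC=2 exec 'SUB B, 1'. After: A=-2 B=-2 C=0 D=0 ZF=0 PC=3
Step 7: PC=3 exec 'SUB A, 4'. After: A=-6 B=-2 C=0 D=0 ZF=0 PC=4
Step 8: PC=4 exec 'JMP 2'. After: A=-6 B=-2 C=0 D=0 ZF=0 PC=2
Step 9: PC=2 exec 'SUB B, 1'. After: A=-6 B=-3 C=0 D=0 ZF=0 PC=3
Step 10: PC=3 exec 'SUB A, 4'. After: A=-10 B=-3 C=0 D=0 ZF=0 PC=4
Step 11: PC=4 exec 'JMP 2'. After: A=-10 B=-3 C=0 D=0 ZF=0 PC=2
Step 12: PC=2 exec 'SUB B, 1'. After: A=-10 B=-4 C=0 D=0 ZF=0 PC=3
Step 13: PC=3 exec 'SUB A, 4'. After: A=-14 B=-4 C=0 D=0 ZF=0 PC=4
Step 14: PC=4 exec 'JMP 2'. After: A=-14 B=-4 C=0 D=0 ZF=0 PC=2
Step 15: PC=2 exec 'SUB B, 1'. After: A=-14 B=-5 C=0 D=0 ZF=0 PC=3
After 50 steps: not halted. PC revisits the same instructions with no path to HALT; will never halt.

Answer: no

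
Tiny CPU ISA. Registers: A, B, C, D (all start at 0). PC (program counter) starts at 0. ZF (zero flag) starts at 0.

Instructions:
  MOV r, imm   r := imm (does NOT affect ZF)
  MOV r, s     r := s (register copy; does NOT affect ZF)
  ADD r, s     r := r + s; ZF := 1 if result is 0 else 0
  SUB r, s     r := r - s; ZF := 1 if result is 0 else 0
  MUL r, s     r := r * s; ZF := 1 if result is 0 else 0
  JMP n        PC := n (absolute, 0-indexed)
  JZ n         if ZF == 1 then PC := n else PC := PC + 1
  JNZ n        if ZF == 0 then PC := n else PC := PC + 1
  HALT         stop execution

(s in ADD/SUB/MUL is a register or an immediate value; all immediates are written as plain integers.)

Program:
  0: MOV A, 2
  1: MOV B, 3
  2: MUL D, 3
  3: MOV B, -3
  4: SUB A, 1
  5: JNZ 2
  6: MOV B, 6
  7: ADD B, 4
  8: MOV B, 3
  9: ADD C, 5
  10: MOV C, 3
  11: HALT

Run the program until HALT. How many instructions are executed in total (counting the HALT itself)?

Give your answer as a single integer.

Step 1: PC=0 exec 'MOV A, 2'. After: A=2 B=0 C=0 D=0 ZF=0 PC=1
Step 2: PC=1 exec 'MOV B, 3'. After: A=2 B=3 C=0 D=0 ZF=0 PC=2
Step 3: PC=2 exec 'MUL D, 3'. After: A=2 B=3 C=0 D=0 ZF=1 PC=3
Step 4: PC=3 exec 'MOV B, -3'. After: A=2 B=-3 C=0 D=0 ZF=1 PC=4
Step 5: PC=4 exec 'SUB A, 1'. After: A=1 B=-3 C=0 D=0 ZF=0 PC=5
Step 6: PC=5 exec 'JNZ 2'. After: A=1 B=-3 C=0 D=0 ZF=0 PC=2
Step 7: PC=2 exec 'MUL D, 3'. After: A=1 B=-3 C=0 D=0 ZF=1 PC=3
Step 8: PC=3 exec 'MOV B, -3'. After: A=1 B=-3 C=0 D=0 ZF=1 PC=4
Step 9: PC=4 exec 'SUB A, 1'. After: A=0 B=-3 C=0 D=0 ZF=1 PC=5
Step 10: PC=5 exec 'JNZ 2'. After: A=0 B=-3 C=0 D=0 ZF=1 PC=6
Step 11: PC=6 exec 'MOV B, 6'. After: A=0 B=6 C=0 D=0 ZF=1 PC=7
Step 12: PC=7 exec 'ADD B, 4'. After: A=0 B=10 C=0 D=0 ZF=0 PC=8
Step 13: PC=8 exec 'MOV B, 3'. After: A=0 B=3 C=0 D=0 ZF=0 PC=9
Step 14: PC=9 exec 'ADD C, 5'. After: A=0 B=3 C=5 D=0 ZF=0 PC=10
Step 15: PC=10 exec 'MOV C, 3'. After: A=0 B=3 C=3 D=0 ZF=0 PC=11
Step 16: PC=11 exec 'HALT'. After: A=0 B=3 C=3 D=0 ZF=0 PC=11 HALTED
Total instructions executed: 16

Answer: 16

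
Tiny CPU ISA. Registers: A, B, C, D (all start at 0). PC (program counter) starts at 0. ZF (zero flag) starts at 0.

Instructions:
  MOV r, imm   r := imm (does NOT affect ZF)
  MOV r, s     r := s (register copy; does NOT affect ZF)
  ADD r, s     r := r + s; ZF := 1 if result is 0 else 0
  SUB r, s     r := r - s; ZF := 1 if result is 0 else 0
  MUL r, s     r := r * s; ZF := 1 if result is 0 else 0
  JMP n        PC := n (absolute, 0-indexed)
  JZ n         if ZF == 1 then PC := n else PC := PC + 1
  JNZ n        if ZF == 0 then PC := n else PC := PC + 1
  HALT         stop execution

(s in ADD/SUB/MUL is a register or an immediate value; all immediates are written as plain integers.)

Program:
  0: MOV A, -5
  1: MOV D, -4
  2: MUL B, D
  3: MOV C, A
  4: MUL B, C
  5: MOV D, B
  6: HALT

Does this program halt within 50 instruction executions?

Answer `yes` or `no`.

Step 1: PC=0 exec 'MOV A, -5'. After: A=-5 B=0 C=0 D=0 ZF=0 PC=1
Step 2: PC=1 exec 'MOV D, -4'. After: A=-5 B=0 C=0 D=-4 ZF=0 PC=2
Step 3: PC=2 exec 'MUL B, D'. After: A=-5 B=0 C=0 D=-4 ZF=1 PC=3
Step 4: PC=3 exec 'MOV C, A'. After: A=-5 B=0 C=-5 D=-4 ZF=1 PC=4
Step 5: PC=4 exec 'MUL B, C'. After: A=-5 B=0 C=-5 D=-4 ZF=1 PC=5
Step 6: PC=5 exec 'MOV D, B'. After: A=-5 B=0 C=-5 D=0 ZF=1 PC=6
Step 7: PC=6 exec 'HALT'. After: A=-5 B=0 C=-5 D=0 ZF=1 PC=6 HALTED

Answer: yes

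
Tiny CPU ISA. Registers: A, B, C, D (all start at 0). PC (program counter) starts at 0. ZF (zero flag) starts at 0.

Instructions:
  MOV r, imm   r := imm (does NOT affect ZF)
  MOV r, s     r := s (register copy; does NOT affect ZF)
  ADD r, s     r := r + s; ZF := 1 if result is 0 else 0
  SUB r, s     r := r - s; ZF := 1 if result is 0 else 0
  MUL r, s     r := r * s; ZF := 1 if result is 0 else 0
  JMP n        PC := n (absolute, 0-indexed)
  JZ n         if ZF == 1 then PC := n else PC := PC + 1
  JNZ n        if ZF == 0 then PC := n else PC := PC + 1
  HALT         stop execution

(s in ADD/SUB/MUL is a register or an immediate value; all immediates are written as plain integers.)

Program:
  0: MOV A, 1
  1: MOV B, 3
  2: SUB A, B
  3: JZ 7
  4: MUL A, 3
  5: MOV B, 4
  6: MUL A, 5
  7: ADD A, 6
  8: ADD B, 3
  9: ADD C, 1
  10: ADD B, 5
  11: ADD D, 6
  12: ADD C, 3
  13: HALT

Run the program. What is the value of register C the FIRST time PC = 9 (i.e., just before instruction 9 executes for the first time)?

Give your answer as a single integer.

Step 1: PC=0 exec 'MOV A, 1'. After: A=1 B=0 C=0 D=0 ZF=0 PC=1
Step 2: PC=1 exec 'MOV B, 3'. After: A=1 B=3 C=0 D=0 ZF=0 PC=2
Step 3: PC=2 exec 'SUB A, B'. After: A=-2 B=3 C=0 D=0 ZF=0 PC=3
Step 4: PC=3 exec 'JZ 7'. After: A=-2 B=3 C=0 D=0 ZF=0 PC=4
Step 5: PC=4 exec 'MUL A, 3'. After: A=-6 B=3 C=0 D=0 ZF=0 PC=5
Step 6: PC=5 exec 'MOV B, 4'. After: A=-6 B=4 C=0 D=0 ZF=0 PC=6
Step 7: PC=6 exec 'MUL A, 5'. After: A=-30 B=4 C=0 D=0 ZF=0 PC=7
Step 8: PC=7 exec 'ADD A, 6'. After: A=-24 B=4 C=0 D=0 ZF=0 PC=8
Step 9: PC=8 exec 'ADD B, 3'. After: A=-24 B=7 C=0 D=0 ZF=0 PC=9
First time PC=9: C=0

0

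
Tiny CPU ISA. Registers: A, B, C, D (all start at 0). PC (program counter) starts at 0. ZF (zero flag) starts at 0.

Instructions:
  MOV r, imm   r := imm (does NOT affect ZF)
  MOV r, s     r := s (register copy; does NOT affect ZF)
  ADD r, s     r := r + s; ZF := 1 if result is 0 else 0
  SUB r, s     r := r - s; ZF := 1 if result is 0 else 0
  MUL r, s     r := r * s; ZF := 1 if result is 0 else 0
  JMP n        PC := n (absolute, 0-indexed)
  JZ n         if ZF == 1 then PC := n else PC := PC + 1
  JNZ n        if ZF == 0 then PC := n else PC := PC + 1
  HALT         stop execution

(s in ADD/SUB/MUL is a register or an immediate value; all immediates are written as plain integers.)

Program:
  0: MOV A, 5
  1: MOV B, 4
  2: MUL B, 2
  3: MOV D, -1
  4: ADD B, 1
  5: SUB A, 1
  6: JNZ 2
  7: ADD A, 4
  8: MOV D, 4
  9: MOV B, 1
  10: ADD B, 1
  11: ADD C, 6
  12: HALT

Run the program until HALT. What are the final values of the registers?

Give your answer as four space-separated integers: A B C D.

Answer: 4 2 6 4

Derivation:
Step 1: PC=0 exec 'MOV A, 5'. After: A=5 B=0 C=0 D=0 ZF=0 PC=1
Step 2: PC=1 exec 'MOV B, 4'. After: A=5 B=4 C=0 D=0 ZF=0 PC=2
Step 3: PC=2 exec 'MUL B, 2'. After: A=5 B=8 C=0 D=0 ZF=0 PC=3
Step 4: PC=3 exec 'MOV D, -1'. After: A=5 B=8 C=0 D=-1 ZF=0 PC=4
Step 5: PC=4 exec 'ADD B, 1'. After: A=5 B=9 C=0 D=-1 ZF=0 PC=5
Step 6: PC=5 exec 'SUB A, 1'. After: A=4 B=9 C=0 D=-1 ZF=0 PC=6
Step 7: PC=6 exec 'JNZ 2'. After: A=4 B=9 C=0 D=-1 ZF=0 PC=2
Step 8: PC=2 exec 'MUL B, 2'. After: A=4 B=18 C=0 D=-1 ZF=0 PC=3
Step 9: PC=3 exec 'MOV D, -1'. After: A=4 B=18 C=0 D=-1 ZF=0 PC=4
Step 10: PC=4 exec 'ADD B, 1'. After: A=4 B=19 C=0 D=-1 ZF=0 PC=5
Step 11: PC=5 exec 'SUB A, 1'. After: A=3 B=19 C=0 D=-1 ZF=0 PC=6
Step 12: PC=6 exec 'JNZ 2'. After: A=3 B=19 C=0 D=-1 ZF=0 PC=2
Step 13: PC=2 exec 'MUL B, 2'. After: A=3 B=38 C=0 D=-1 ZF=0 PC=3
Step 14: PC=3 exec 'MOV D, -1'. After: A=3 B=38 C=0 D=-1 ZF=0 PC=4
Step 15: PC=4 exec 'ADD B, 1'. After: A=3 B=39 C=0 D=-1 ZF=0 PC=5
Step 16: PC=5 exec 'SUB A, 1'. After: A=2 B=39 C=0 D=-1 ZF=0 PC=6
Step 17: PC=6 exec 'JNZ 2'. After: A=2 B=39 C=0 D=-1 ZF=0 PC=2
Step 18: PC=2 exec 'MUL B, 2'. After: A=2 B=78 C=0 D=-1 ZF=0 PC=3
Step 19: PC=3 exec 'MOV D, -1'. After: A=2 B=78 C=0 D=-1 ZF=0 PC=4
Step 20: PC=4 exec 'ADD B, 1'. After: A=2 B=79 C=0 D=-1 ZF=0 PC=5
Step 21: PC=5 exec 'SUB A, 1'. After: A=1 B=79 C=0 D=-1 ZF=0 PC=6
Step 22: PC=6 exec 'JNZ 2'. After: A=1 B=79 C=0 D=-1 ZF=0 PC=2
Step 23: PC=2 exec 'MUL B, 2'. After: A=1 B=158 C=0 D=-1 ZF=0 PC=3
Step 24: PC=3 exec 'MOV D, -1'. After: A=1 B=158 C=0 D=-1 ZF=0 PC=4
Step 25: PC=4 exec 'ADD B, 1'. After: A=1 B=159 C=0 D=-1 ZF=0 PC=5
Step 26: PC=5 exec 'SUB A, 1'. After: A=0 B=159 C=0 D=-1 ZF=1 PC=6
Step 27: PC=6 exec 'JNZ 2'. After: A=0 B=159 C=0 D=-1 ZF=1 PC=7
Step 28: PC=7 exec 'ADD A, 4'. After: A=4 B=159 C=0 D=-1 ZF=0 PC=8
Step 29: PC=8 exec 'MOV D, 4'. After: A=4 B=159 C=0 D=4 ZF=0 PC=9
Step 30: PC=9 exec 'MOV B, 1'. After: A=4 B=1 C=0 D=4 ZF=0 PC=10
Step 31: PC=10 exec 'ADD B, 1'. After: A=4 B=2 C=0 D=4 ZF=0 PC=11
Step 32: PC=11 exec 'ADD C, 6'. After: A=4 B=2 C=6 D=4 ZF=0 PC=12
Step 33: PC=12 exec 'HALT'. After: A=4 B=2 C=6 D=4 ZF=0 PC=12 HALTED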